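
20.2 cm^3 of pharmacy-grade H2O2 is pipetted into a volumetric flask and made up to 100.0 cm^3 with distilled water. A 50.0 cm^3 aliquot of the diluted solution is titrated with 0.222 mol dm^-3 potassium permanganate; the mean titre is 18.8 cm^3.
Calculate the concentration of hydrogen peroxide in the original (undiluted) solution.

1.03 mol/L

2 MnO4^- + 5 H2O2 + 6 H^+ → 2 Mn^2+ + 5 O2 + 8 H2O
n(KMnO4) = 0.0188 × 0.222 = 4.17 × 10^-3 mol
From the 5:2 ratio, n(H2O2) in the aliquot = 5/2 × 4.17 × 10^-3 = 0.0104 mol
[H2O2]_dilute = 0.0104 / 0.0500 = 0.209 mol/L
Dilution factor = 100.0 / 20.2 = 4.950
[H2O2]_stock = 0.209 × 4.950 = 1.03 mol/L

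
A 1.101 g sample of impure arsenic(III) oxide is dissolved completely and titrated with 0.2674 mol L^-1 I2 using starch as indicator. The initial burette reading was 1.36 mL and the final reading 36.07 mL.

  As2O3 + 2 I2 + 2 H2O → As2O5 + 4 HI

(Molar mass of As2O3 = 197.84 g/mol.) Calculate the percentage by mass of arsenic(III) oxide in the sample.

n(I2) = 0.03471 L × 0.2674 mol/L = 9.281 × 10^-3 mol
From the 1:2 ratio, n(As2O3) = 1/2 × 9.281 × 10^-3 = 4.641 × 10^-3 mol
mass of As2O3 = 4.641 × 10^-3 × 197.84 g/mol = 0.9181 g
% As2O3 = 0.9181 / 1.101 × 100 = 83.39 %

83.39 %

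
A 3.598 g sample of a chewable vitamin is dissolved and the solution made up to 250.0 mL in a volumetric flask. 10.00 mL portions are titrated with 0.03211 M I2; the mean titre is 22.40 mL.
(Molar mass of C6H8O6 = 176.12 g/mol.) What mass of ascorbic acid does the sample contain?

C6H8O6 + I2 → C6H6O6 + 2 HI
n(I2) per titration = 0.02240 × 0.03211 = 7.193 × 10^-4 mol
n(C6H8O6) in each aliquot = 7.193 × 10^-4 mol (1:1 ratio)
n(C6H8O6) in the whole flask = 7.193 × 10^-4 × 250.0/10.00 = 0.01798 mol
mass of C6H8O6 = 0.01798 × 176.12 = 3.167 g

3.167 g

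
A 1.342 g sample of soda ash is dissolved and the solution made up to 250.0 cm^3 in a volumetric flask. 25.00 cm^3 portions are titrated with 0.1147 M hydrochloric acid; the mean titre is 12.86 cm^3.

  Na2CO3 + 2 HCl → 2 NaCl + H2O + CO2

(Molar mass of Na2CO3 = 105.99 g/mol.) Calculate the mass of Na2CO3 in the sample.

n(HCl) per titration = 0.01286 × 0.1147 = 1.475 × 10^-3 mol
From the 1:2 ratio, n(Na2CO3) in each aliquot = 1/2 × 1.475 × 10^-3 = 7.375 × 10^-4 mol
n(Na2CO3) in the whole flask = 7.375 × 10^-4 × 250.0/25.00 = 7.375 × 10^-3 mol
mass of Na2CO3 = 7.375 × 10^-3 × 105.99 = 0.7817 g

0.7817 g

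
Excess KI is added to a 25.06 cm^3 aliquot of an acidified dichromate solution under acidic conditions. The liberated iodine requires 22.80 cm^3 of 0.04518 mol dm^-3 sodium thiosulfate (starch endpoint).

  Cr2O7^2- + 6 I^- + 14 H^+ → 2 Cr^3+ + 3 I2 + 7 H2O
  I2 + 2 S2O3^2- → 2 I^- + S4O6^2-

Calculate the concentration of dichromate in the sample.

0.006851 mol/L

n(S2O3^2-) = 0.02280 × 0.04518 = 1.030 × 10^-3 mol
n(I2) = n(S2O3^2-)/2 = 5.151 × 10^-4 mol
From the 1:3 ratio, n(Cr2O7^2-) in the aliquot = 1/3 × 5.151 × 10^-4 = 1.717 × 10^-4 mol
[Cr2O7^2-] = 1.717 × 10^-4 / 0.02506 = 0.006851 mol/L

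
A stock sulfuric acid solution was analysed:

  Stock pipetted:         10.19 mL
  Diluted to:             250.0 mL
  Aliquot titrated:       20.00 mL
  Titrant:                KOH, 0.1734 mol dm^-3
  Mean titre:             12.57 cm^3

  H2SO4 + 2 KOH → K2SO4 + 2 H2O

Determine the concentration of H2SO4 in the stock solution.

1.337 mol/L

n(KOH) = 0.01257 × 0.1734 = 2.180 × 10^-3 mol
From the 1:2 ratio, n(H2SO4) in the aliquot = 1/2 × 2.180 × 10^-3 = 1.090 × 10^-3 mol
[H2SO4]_dilute = 1.090 × 10^-3 / 0.02000 = 0.05449 mol/L
Dilution factor = 250.0 / 10.19 = 24.53
[H2SO4]_stock = 0.05449 × 24.53 = 1.337 mol/L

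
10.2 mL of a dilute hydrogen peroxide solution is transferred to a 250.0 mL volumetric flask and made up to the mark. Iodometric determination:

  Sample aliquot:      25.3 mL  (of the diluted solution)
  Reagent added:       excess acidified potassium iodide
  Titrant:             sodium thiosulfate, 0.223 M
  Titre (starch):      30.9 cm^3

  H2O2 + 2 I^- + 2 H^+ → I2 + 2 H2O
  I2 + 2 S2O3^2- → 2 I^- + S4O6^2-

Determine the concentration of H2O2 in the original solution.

3.34 M

n(S2O3^2-) = 0.0309 × 0.223 = 6.89 × 10^-3 mol
n(I2) = n(S2O3^2-)/2 = 3.45 × 10^-3 mol
n(H2O2) in the aliquot = 3.45 × 10^-3 mol (1:1 ratio)
[H2O2]_dilute = 3.45 × 10^-3 / 0.0253 = 0.136 mol/L
[H2O2]_original = 0.136 × 250.0/10.2 = 3.34 mol/L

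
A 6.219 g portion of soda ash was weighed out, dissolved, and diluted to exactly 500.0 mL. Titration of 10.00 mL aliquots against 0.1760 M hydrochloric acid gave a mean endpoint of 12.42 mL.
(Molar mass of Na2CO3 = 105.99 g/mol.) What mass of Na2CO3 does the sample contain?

Na2CO3 + 2 HCl → 2 NaCl + H2O + CO2
n(HCl) per titration = 0.01242 × 0.1760 = 2.186 × 10^-3 mol
From the 1:2 ratio, n(Na2CO3) in each aliquot = 1/2 × 2.186 × 10^-3 = 1.093 × 10^-3 mol
n(Na2CO3) in the whole flask = 1.093 × 10^-3 × 500.0/10.00 = 0.05465 mol
mass of Na2CO3 = 0.05465 × 105.99 = 5.792 g

5.792 g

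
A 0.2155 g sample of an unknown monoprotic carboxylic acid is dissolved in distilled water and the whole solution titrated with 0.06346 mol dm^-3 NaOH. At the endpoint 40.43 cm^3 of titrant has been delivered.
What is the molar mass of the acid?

n(NaOH) = 0.04043 L × 0.06346 mol/L = 2.566 × 10^-3 mol
n(HA) = 2.566 × 10^-3 mol (1:1 ratio)
M = m / n = 0.2155 g / 2.566 × 10^-3 mol = 83.99 g/mol

83.99 g/mol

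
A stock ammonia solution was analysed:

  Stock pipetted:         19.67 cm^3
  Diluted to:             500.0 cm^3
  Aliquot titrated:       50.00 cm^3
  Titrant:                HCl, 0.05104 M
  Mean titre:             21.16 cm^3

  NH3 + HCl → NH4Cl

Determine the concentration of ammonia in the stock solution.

n(HCl) = 0.02116 × 0.05104 = 1.080 × 10^-3 mol
n(NH3) in the aliquot = 1.080 × 10^-3 mol (1:1 ratio)
[NH3]_dilute = 1.080 × 10^-3 / 0.05000 = 0.02160 mol/L
Dilution factor = 500.0 / 19.67 = 25.42
[NH3]_stock = 0.02160 × 25.42 = 0.5491 mol/L

0.5491 M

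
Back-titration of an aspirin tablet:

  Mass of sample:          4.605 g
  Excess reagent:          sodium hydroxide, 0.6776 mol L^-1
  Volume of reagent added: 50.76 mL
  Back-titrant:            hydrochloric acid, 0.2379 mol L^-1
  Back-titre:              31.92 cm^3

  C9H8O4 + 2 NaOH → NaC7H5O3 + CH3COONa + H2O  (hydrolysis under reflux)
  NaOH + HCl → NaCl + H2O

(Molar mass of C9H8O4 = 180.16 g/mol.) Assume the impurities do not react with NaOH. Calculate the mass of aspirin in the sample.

n(NaOH) added = 0.05076 × 0.6776 = 0.03439 mol
n(HCl) used in back-titration = 0.03192 × 0.2379 = 7.594 × 10^-3 mol
n(NaOH) left over = 7.594 × 10^-3 mol (1:1 ratio)
n(NaOH) consumed by analyte = 0.03439 − 7.594 × 10^-3 = 0.02680 mol
From the 1:2 ratio, n(C9H8O4) = 1/2 × 0.02680 = 0.01340 mol
mass of C9H8O4 = 0.01340 × 180.16 = 2.414 g

2.414 g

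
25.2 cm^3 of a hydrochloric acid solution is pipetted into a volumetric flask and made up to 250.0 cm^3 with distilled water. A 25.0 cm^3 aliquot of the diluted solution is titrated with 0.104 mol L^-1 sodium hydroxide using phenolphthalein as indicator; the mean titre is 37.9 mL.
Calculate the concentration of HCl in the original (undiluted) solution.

HCl + NaOH → NaCl + H2O
n(NaOH) = 0.0379 × 0.104 = 3.94 × 10^-3 mol
n(HCl) in the aliquot = 3.94 × 10^-3 mol (1:1 ratio)
[HCl]_dilute = 3.94 × 10^-3 / 0.0250 = 0.158 mol/L
Dilution factor = 250.0 / 25.2 = 9.921
[HCl]_stock = 0.158 × 9.921 = 1.56 mol/L

1.56 mol/L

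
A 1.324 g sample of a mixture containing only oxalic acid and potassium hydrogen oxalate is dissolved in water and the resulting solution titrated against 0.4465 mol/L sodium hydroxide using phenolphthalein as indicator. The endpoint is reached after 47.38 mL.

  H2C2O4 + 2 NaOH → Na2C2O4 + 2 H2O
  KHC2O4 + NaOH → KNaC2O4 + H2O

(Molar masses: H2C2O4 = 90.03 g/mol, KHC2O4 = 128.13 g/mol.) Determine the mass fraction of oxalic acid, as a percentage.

56.72 %

n(NaOH) = 0.04738 × 0.4465 = 0.02116 mol
Let x = n(H2C2O4), y = n(KHC2O4).
Titrant: 2x + 1y = 0.02116;  mass: 90.03x + 128.13y = 1.324
Solving, x = 8.342 × 10^-3 mol, y = 4.472 × 10^-3 mol
mass of H2C2O4 = 8.342 × 10^-3 × 90.03 = 0.7510 g
% H2C2O4 = 0.7510 / 1.324 × 100 = 56.72 %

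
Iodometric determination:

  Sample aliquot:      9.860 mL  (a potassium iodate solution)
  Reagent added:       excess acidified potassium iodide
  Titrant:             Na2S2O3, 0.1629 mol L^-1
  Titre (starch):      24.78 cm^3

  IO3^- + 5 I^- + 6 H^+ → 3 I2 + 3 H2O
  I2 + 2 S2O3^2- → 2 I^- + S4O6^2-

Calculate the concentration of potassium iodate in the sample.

n(S2O3^2-) = 0.02478 × 0.1629 = 4.037 × 10^-3 mol
n(I2) = n(S2O3^2-)/2 = 2.018 × 10^-3 mol
From the 1:3 ratio, n(IO3^-) in the aliquot = 1/3 × 2.018 × 10^-3 = 6.728 × 10^-4 mol
[IO3^-] = 6.728 × 10^-4 / 0.009860 = 0.06823 mol/L

0.06823 mol/L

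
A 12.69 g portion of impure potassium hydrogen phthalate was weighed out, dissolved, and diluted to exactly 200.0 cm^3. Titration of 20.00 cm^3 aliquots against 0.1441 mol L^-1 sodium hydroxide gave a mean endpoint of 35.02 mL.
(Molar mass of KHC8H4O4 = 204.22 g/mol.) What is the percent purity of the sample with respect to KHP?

KHC8H4O4 + NaOH → KNaC8H4O4 + H2O
n(NaOH) per titration = 0.03502 × 0.1441 = 5.046 × 10^-3 mol
n(KHC8H4O4) in each aliquot = 5.046 × 10^-3 mol (1:1 ratio)
n(KHC8H4O4) in the whole flask = 5.046 × 10^-3 × 200.0/20.00 = 0.05046 mol
mass of KHC8H4O4 = 0.05046 × 204.22 = 10.31 g
% KHC8H4O4 = 10.31 / 12.69 × 100 = 81.21 %

81.21 %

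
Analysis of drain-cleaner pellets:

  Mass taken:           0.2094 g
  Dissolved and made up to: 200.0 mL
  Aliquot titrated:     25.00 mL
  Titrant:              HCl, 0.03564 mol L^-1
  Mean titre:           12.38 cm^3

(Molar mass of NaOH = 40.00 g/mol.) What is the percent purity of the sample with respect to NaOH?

NaOH + HCl → NaCl + H2O
n(HCl) per titration = 0.01238 × 0.03564 = 4.412 × 10^-4 mol
n(NaOH) in each aliquot = 4.412 × 10^-4 mol (1:1 ratio)
n(NaOH) in the whole flask = 4.412 × 10^-4 × 200.0/25.00 = 3.530 × 10^-3 mol
mass of NaOH = 3.530 × 10^-3 × 40.00 = 0.1412 g
% NaOH = 0.1412 / 0.2094 × 100 = 67.43 %

67.43 %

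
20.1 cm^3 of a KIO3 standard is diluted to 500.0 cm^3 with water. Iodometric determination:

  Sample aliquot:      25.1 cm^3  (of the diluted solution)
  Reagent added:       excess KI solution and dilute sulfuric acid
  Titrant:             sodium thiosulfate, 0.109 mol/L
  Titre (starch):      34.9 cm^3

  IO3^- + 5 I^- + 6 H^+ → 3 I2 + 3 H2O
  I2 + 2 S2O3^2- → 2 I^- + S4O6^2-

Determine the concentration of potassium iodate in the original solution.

n(S2O3^2-) = 0.0349 × 0.109 = 3.80 × 10^-3 mol
n(I2) = n(S2O3^2-)/2 = 1.90 × 10^-3 mol
From the 1:3 ratio, n(IO3^-) in the aliquot = 1/3 × 1.90 × 10^-3 = 6.34 × 10^-4 mol
[IO3^-]_dilute = 6.34 × 10^-4 / 0.0251 = 0.0253 mol/L
[IO3^-]_original = 0.0253 × 500.0/20.1 = 0.628 mol/L

0.628 mol/L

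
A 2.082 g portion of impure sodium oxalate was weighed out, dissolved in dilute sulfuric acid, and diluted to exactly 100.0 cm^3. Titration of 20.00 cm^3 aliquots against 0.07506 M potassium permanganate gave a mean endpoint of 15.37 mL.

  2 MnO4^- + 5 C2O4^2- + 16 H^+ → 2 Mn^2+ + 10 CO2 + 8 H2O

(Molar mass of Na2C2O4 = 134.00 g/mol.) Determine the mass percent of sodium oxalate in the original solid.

n(KMnO4) per titration = 0.01537 × 0.07506 = 1.154 × 10^-3 mol
From the 5:2 ratio, n(Na2C2O4) in each aliquot = 5/2 × 1.154 × 10^-3 = 2.884 × 10^-3 mol
n(Na2C2O4) in the whole flask = 2.884 × 10^-3 × 100.0/20.00 = 0.01442 mol
mass of Na2C2O4 = 0.01442 × 134.00 = 1.932 g
% Na2C2O4 = 1.932 / 2.082 × 100 = 92.81 %

92.81 %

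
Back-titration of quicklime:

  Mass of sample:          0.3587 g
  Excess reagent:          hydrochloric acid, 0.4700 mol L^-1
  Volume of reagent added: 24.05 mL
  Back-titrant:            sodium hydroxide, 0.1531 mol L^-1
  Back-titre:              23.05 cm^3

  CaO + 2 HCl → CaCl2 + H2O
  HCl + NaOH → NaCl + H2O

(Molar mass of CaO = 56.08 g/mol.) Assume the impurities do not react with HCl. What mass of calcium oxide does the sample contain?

0.2180 g

n(HCl) added = 0.02405 × 0.4700 = 0.01130 mol
n(NaOH) used in back-titration = 0.02305 × 0.1531 = 3.529 × 10^-3 mol
n(HCl) left over = 3.529 × 10^-3 mol (1:1 ratio)
n(HCl) consumed by analyte = 0.01130 − 3.529 × 10^-3 = 7.775 × 10^-3 mol
From the 1:2 ratio, n(CaO) = 1/2 × 7.775 × 10^-3 = 3.887 × 10^-3 mol
mass of CaO = 3.887 × 10^-3 × 56.08 = 0.2180 g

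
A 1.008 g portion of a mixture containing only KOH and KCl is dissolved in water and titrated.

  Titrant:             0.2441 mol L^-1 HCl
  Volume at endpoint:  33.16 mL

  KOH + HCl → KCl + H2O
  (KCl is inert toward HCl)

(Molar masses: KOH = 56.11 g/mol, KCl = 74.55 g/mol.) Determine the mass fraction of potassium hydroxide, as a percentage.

45.06 %

n(HCl) = 0.03316 × 0.2441 = 8.094 × 10^-3 mol
Let x = n(KOH), y = n(KCl).
Titrant: 1x = 8.094 × 10^-3;  mass: 56.11x + 74.55y = 1.008
Solving, x = 8.094 × 10^-3 mol, y = 7.429 × 10^-3 mol
mass of KOH = 8.094 × 10^-3 × 56.11 = 0.4542 g
% KOH = 0.4542 / 1.008 × 100 = 45.06 %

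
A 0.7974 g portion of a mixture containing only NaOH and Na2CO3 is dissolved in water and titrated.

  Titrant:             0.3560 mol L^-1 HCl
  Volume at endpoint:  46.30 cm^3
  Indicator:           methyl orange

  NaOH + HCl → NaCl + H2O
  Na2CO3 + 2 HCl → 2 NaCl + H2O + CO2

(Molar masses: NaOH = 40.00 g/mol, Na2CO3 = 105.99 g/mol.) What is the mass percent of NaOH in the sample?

n(HCl) = 0.04630 × 0.3560 = 0.01648 mol
Let x = n(NaOH), y = n(Na2CO3).
Titrant: 1x + 2y = 0.01648;  mass: 40.00x + 105.99y = 0.7974
Solving, x = 5.857 × 10^-3 mol, y = 5.313 × 10^-3 mol
mass of NaOH = 5.857 × 10^-3 × 40.00 = 0.2343 g
% NaOH = 0.2343 / 0.7974 × 100 = 29.38 %

29.38 %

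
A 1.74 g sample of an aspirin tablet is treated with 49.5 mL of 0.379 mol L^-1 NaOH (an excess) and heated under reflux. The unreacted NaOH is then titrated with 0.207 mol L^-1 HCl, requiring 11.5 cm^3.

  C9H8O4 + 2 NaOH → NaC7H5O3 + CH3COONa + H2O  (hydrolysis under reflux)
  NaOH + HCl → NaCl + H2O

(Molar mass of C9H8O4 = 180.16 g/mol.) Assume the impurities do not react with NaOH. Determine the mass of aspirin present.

1.48 g

n(NaOH) added = 0.0495 × 0.379 = 0.0188 mol
n(HCl) used in back-titration = 0.0115 × 0.207 = 2.38 × 10^-3 mol
n(NaOH) left over = 2.38 × 10^-3 mol (1:1 ratio)
n(NaOH) consumed by analyte = 0.0188 − 2.38 × 10^-3 = 0.0164 mol
From the 1:2 ratio, n(C9H8O4) = 1/2 × 0.0164 = 8.19 × 10^-3 mol
mass of C9H8O4 = 8.19 × 10^-3 × 180.16 = 1.48 g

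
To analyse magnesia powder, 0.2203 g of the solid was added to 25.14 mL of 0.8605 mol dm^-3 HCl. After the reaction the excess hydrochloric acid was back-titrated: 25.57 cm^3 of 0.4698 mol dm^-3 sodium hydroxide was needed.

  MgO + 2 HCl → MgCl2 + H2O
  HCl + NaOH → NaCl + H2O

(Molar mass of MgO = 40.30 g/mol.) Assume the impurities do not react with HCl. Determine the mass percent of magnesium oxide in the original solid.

n(HCl) added = 0.02514 × 0.8605 = 0.02163 mol
n(NaOH) used in back-titration = 0.02557 × 0.4698 = 0.01201 mol
n(HCl) left over = 0.01201 mol (1:1 ratio)
n(HCl) consumed by analyte = 0.02163 − 0.01201 = 9.620 × 10^-3 mol
From the 1:2 ratio, n(MgO) = 1/2 × 9.620 × 10^-3 = 4.810 × 10^-3 mol
mass of MgO = 4.810 × 10^-3 × 40.30 = 0.1938 g
% MgO = 0.1938 / 0.2203 × 100 = 87.99 %

87.99 %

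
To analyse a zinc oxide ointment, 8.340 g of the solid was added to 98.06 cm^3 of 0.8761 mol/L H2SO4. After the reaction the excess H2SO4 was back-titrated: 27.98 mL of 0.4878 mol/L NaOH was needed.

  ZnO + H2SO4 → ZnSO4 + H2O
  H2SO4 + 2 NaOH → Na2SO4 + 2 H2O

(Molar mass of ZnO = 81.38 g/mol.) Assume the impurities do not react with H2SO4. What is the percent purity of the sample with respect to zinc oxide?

n(H2SO4) added = 0.09806 × 0.8761 = 0.08591 mol
n(NaOH) used in back-titration = 0.02798 × 0.4878 = 0.01365 mol
From the 1:2 ratio, n(H2SO4) left over = 1/2 × 0.01365 = 6.824 × 10^-3 mol
n(H2SO4) consumed by analyte = 0.08591 − 6.824 × 10^-3 = 0.07909 mol
n(ZnO) = 0.07909 mol (1:1 ratio)
mass of ZnO = 0.07909 × 81.38 = 6.436 g
% ZnO = 6.436 / 8.340 × 100 = 77.17 %

77.17 %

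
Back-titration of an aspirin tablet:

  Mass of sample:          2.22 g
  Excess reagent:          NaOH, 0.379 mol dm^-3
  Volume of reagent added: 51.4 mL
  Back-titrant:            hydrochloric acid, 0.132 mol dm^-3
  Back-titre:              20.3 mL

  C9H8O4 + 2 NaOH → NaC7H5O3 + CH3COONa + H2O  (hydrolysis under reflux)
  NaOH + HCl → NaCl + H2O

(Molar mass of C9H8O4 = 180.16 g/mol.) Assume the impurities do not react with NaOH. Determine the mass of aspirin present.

n(NaOH) added = 0.0514 × 0.379 = 0.0195 mol
n(HCl) used in back-titration = 0.0203 × 0.132 = 2.68 × 10^-3 mol
n(NaOH) left over = 2.68 × 10^-3 mol (1:1 ratio)
n(NaOH) consumed by analyte = 0.0195 − 2.68 × 10^-3 = 0.0168 mol
From the 1:2 ratio, n(C9H8O4) = 1/2 × 0.0168 = 8.40 × 10^-3 mol
mass of C9H8O4 = 8.40 × 10^-3 × 180.16 = 1.51 g

1.51 g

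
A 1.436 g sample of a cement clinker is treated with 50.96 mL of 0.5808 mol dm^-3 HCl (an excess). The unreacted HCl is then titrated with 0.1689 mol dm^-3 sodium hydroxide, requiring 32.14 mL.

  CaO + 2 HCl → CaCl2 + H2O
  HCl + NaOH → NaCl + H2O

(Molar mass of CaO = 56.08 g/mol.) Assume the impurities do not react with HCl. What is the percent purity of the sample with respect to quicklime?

n(HCl) added = 0.05096 × 0.5808 = 0.02960 mol
n(NaOH) used in back-titration = 0.03214 × 0.1689 = 5.428 × 10^-3 mol
n(HCl) left over = 5.428 × 10^-3 mol (1:1 ratio)
n(HCl) consumed by analyte = 0.02960 − 5.428 × 10^-3 = 0.02417 mol
From the 1:2 ratio, n(CaO) = 1/2 × 0.02417 = 0.01208 mol
mass of CaO = 0.01208 × 56.08 = 0.6777 g
% CaO = 0.6777 / 1.436 × 100 = 47.19 %

47.19 %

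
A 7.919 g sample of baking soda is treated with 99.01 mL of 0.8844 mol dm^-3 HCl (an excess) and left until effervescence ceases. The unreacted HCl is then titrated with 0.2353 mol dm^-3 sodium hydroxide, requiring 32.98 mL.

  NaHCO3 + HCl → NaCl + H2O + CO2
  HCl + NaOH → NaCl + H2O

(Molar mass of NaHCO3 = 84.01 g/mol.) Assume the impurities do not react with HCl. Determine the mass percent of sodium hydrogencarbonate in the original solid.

84.66 %

n(HCl) added = 0.09901 × 0.8844 = 0.08756 mol
n(NaOH) used in back-titration = 0.03298 × 0.2353 = 7.760 × 10^-3 mol
n(HCl) left over = 7.760 × 10^-3 mol (1:1 ratio)
n(HCl) consumed by analyte = 0.08756 − 7.760 × 10^-3 = 0.07980 mol
n(NaHCO3) = 0.07980 mol (1:1 ratio)
mass of NaHCO3 = 0.07980 × 84.01 = 6.704 g
% NaHCO3 = 6.704 / 7.919 × 100 = 84.66 %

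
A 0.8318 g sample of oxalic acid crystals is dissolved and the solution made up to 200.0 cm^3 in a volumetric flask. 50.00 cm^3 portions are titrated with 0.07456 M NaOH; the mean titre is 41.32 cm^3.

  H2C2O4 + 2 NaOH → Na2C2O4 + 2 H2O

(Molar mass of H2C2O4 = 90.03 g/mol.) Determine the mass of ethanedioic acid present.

0.5547 g

n(NaOH) per titration = 0.04132 × 0.07456 = 3.081 × 10^-3 mol
From the 1:2 ratio, n(H2C2O4) in each aliquot = 1/2 × 3.081 × 10^-3 = 1.540 × 10^-3 mol
n(H2C2O4) in the whole flask = 1.540 × 10^-3 × 200.0/50.00 = 6.162 × 10^-3 mol
mass of H2C2O4 = 6.162 × 10^-3 × 90.03 = 0.5547 g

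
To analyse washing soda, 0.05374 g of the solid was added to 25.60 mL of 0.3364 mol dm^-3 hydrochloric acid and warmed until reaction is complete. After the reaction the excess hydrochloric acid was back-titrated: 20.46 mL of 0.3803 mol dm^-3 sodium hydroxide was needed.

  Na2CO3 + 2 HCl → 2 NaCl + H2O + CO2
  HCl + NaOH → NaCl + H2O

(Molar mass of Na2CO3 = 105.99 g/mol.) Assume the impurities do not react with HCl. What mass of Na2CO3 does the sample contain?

0.04403 g

n(HCl) added = 0.02560 × 0.3364 = 8.612 × 10^-3 mol
n(NaOH) used in back-titration = 0.02046 × 0.3803 = 7.781 × 10^-3 mol
n(HCl) left over = 7.781 × 10^-3 mol (1:1 ratio)
n(HCl) consumed by analyte = 8.612 × 10^-3 − 7.781 × 10^-3 = 8.309 × 10^-4 mol
From the 1:2 ratio, n(Na2CO3) = 1/2 × 8.309 × 10^-4 = 4.155 × 10^-4 mol
mass of Na2CO3 = 4.155 × 10^-4 × 105.99 = 0.04403 g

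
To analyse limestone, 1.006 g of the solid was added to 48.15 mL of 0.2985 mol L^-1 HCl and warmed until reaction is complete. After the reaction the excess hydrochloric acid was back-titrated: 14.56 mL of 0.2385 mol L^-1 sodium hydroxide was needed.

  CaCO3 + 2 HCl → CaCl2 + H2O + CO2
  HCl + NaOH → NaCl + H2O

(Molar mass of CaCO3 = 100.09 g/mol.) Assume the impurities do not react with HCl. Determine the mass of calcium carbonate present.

n(HCl) added = 0.04815 × 0.2985 = 0.01437 mol
n(NaOH) used in back-titration = 0.01456 × 0.2385 = 3.473 × 10^-3 mol
n(HCl) left over = 3.473 × 10^-3 mol (1:1 ratio)
n(HCl) consumed by analyte = 0.01437 − 3.473 × 10^-3 = 0.01090 mol
From the 1:2 ratio, n(CaCO3) = 1/2 × 0.01090 = 5.450 × 10^-3 mol
mass of CaCO3 = 5.450 × 10^-3 × 100.09 = 0.5455 g

0.5455 g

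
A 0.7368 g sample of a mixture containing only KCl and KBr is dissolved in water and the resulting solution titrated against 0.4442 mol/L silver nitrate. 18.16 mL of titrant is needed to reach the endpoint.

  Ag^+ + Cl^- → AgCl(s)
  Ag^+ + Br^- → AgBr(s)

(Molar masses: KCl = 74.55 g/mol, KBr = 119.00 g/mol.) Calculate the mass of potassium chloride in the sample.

0.3742 g

n(AgNO3) = 0.01816 × 0.4442 = 8.067 × 10^-3 mol
Let x = n(KCl), y = n(KBr).
Titrant: 1x + 1y = 8.067 × 10^-3;  mass: 74.55x + 119.00y = 0.7368
Solving, x = 5.020 × 10^-3 mol, y = 3.047 × 10^-3 mol
mass of KCl = 5.020 × 10^-3 × 74.55 = 0.3742 g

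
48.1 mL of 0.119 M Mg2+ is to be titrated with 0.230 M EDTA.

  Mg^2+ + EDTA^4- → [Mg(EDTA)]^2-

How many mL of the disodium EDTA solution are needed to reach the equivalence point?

24.9 mL

n(Mg2+) = 0.0481 L × 0.119 mol/L = 5.72 × 10^-3 mol
n(EDTA) = 5.72 × 10^-3 mol (1:1 stoichiometry)
V(EDTA) = 5.72 × 10^-3 mol / 0.230 mol/L = 0.0249 L = 24.9 mL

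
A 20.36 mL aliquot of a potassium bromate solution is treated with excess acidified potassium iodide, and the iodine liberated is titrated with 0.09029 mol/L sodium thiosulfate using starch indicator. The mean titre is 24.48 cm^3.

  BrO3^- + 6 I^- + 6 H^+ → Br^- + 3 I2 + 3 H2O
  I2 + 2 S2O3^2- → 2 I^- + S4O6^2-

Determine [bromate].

n(S2O3^2-) = 0.02448 × 0.09029 = 2.210 × 10^-3 mol
n(I2) = n(S2O3^2-)/2 = 1.105 × 10^-3 mol
From the 1:3 ratio, n(BrO3^-) in the aliquot = 1/3 × 1.105 × 10^-3 = 3.684 × 10^-4 mol
[BrO3^-] = 3.684 × 10^-4 / 0.02036 = 0.01809 mol/L

0.01809 mol/L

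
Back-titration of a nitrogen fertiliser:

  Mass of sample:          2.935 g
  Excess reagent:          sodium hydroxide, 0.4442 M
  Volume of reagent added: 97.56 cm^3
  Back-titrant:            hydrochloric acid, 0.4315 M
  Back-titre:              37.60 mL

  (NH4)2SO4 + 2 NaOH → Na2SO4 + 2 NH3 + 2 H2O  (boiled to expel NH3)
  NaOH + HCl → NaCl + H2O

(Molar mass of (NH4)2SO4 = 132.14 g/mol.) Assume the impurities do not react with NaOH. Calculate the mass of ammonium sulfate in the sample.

1.791 g

n(NaOH) added = 0.09756 × 0.4442 = 0.04334 mol
n(HCl) used in back-titration = 0.03760 × 0.4315 = 0.01622 mol
n(NaOH) left over = 0.01622 mol (1:1 ratio)
n(NaOH) consumed by analyte = 0.04334 − 0.01622 = 0.02711 mol
From the 1:2 ratio, n((NH4)2SO4) = 1/2 × 0.02711 = 0.01356 mol
mass of (NH4)2SO4 = 0.01356 × 132.14 = 1.791 g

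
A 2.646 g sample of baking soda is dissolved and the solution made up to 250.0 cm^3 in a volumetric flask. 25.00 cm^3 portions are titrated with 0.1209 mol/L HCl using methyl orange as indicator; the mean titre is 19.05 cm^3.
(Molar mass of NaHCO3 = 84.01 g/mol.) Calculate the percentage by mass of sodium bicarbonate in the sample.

73.12 %

NaHCO3 + HCl → NaCl + H2O + CO2
n(HCl) per titration = 0.01905 × 0.1209 = 2.303 × 10^-3 mol
n(NaHCO3) in each aliquot = 2.303 × 10^-3 mol (1:1 ratio)
n(NaHCO3) in the whole flask = 2.303 × 10^-3 × 250.0/25.00 = 0.02303 mol
mass of NaHCO3 = 0.02303 × 84.01 = 1.935 g
% NaHCO3 = 1.935 / 2.646 × 100 = 73.12 %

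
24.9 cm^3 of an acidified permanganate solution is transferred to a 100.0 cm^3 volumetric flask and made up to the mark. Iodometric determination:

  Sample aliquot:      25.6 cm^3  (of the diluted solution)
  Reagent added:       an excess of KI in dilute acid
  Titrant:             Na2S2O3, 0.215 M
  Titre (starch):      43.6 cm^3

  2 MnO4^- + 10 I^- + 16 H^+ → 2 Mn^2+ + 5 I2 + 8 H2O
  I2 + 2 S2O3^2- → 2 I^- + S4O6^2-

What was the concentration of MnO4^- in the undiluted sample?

0.294 M

n(S2O3^2-) = 0.0436 × 0.215 = 9.37 × 10^-3 mol
n(I2) = n(S2O3^2-)/2 = 4.69 × 10^-3 mol
From the 2:5 ratio, n(MnO4^-) in the aliquot = 2/5 × 4.69 × 10^-3 = 1.87 × 10^-3 mol
[MnO4^-]_dilute = 1.87 × 10^-3 / 0.0256 = 0.0732 mol/L
[MnO4^-]_original = 0.0732 × 100.0/24.9 = 0.294 mol/L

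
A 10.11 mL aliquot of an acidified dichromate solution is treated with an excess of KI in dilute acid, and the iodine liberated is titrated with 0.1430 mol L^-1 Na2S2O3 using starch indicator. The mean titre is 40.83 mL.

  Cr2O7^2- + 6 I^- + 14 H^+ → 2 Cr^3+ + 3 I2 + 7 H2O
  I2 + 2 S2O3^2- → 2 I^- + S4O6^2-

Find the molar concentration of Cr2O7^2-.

0.09625 mol/L

n(S2O3^2-) = 0.04083 × 0.1430 = 5.839 × 10^-3 mol
n(I2) = n(S2O3^2-)/2 = 2.919 × 10^-3 mol
From the 1:3 ratio, n(Cr2O7^2-) in the aliquot = 1/3 × 2.919 × 10^-3 = 9.731 × 10^-4 mol
[Cr2O7^2-] = 9.731 × 10^-4 / 0.01011 = 0.09625 mol/L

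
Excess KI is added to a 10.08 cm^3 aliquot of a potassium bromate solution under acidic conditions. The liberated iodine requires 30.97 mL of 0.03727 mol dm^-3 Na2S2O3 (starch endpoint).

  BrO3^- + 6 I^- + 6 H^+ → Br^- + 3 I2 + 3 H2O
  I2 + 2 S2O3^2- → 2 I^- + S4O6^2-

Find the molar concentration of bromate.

n(S2O3^2-) = 0.03097 × 0.03727 = 1.154 × 10^-3 mol
n(I2) = n(S2O3^2-)/2 = 5.771 × 10^-4 mol
From the 1:3 ratio, n(BrO3^-) in the aliquot = 1/3 × 5.771 × 10^-4 = 1.924 × 10^-4 mol
[BrO3^-] = 1.924 × 10^-4 / 0.01008 = 0.01908 mol/L

0.01908 mol/L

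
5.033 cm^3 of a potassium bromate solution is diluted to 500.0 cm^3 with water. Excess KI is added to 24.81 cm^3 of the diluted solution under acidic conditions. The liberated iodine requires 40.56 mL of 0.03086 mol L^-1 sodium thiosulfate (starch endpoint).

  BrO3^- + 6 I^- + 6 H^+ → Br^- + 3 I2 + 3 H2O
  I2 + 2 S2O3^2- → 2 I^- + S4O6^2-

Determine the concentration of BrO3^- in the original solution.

0.8353 mol/L

n(S2O3^2-) = 0.04056 × 0.03086 = 1.252 × 10^-3 mol
n(I2) = n(S2O3^2-)/2 = 6.258 × 10^-4 mol
From the 1:3 ratio, n(BrO3^-) in the aliquot = 1/3 × 6.258 × 10^-4 = 2.086 × 10^-4 mol
[BrO3^-]_dilute = 2.086 × 10^-4 / 0.02481 = 0.008408 mol/L
[BrO3^-]_original = 0.008408 × 500.0/5.033 = 0.8353 mol/L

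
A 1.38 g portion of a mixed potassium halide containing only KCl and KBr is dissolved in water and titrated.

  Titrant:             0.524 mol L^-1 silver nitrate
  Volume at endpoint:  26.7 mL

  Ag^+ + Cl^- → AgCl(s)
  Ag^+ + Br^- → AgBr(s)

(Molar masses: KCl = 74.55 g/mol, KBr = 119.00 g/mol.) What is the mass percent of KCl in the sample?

n(AgNO3) = 0.0267 × 0.524 = 0.0140 mol
Let x = n(KCl), y = n(KBr).
Titrant: 1x + 1y = 0.0140;  mass: 74.55x + 119.00y = 1.38
Solving, x = 6.41 × 10^-3 mol, y = 7.58 × 10^-3 mol
mass of KCl = 6.41 × 10^-3 × 74.55 = 0.478 g
% KCl = 0.478 / 1.38 × 100 = 34.6 %

34.6 %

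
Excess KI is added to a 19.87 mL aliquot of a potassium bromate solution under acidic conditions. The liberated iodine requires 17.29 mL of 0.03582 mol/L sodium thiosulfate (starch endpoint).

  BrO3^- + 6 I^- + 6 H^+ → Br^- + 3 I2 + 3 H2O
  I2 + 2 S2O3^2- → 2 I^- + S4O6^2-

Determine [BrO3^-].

0.005195 mol/L

n(S2O3^2-) = 0.01729 × 0.03582 = 6.193 × 10^-4 mol
n(I2) = n(S2O3^2-)/2 = 3.097 × 10^-4 mol
From the 1:3 ratio, n(BrO3^-) in the aliquot = 1/3 × 3.097 × 10^-4 = 1.032 × 10^-4 mol
[BrO3^-] = 1.032 × 10^-4 / 0.01987 = 0.005195 mol/L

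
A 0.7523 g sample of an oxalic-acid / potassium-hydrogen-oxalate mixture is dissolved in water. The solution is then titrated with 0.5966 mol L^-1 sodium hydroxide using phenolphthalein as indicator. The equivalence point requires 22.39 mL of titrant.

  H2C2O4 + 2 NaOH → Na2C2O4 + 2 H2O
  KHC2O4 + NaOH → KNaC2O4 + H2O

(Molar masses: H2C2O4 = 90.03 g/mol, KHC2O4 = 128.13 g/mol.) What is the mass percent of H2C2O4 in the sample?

n(NaOH) = 0.02239 × 0.5966 = 0.01336 mol
Let x = n(H2C2O4), y = n(KHC2O4).
Titrant: 2x + 1y = 0.01336;  mass: 90.03x + 128.13y = 0.7523
Solving, x = 5.771 × 10^-3 mol, y = 1.817 × 10^-3 mol
mass of H2C2O4 = 5.771 × 10^-3 × 90.03 = 0.5195 g
% H2C2O4 = 0.5195 / 0.7523 × 100 = 69.06 %

69.06 %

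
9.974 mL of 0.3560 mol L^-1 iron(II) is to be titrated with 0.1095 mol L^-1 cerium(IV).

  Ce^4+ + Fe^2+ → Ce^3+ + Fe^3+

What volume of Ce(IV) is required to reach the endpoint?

32.43 mL

n(Fe2+) = 0.009974 L × 0.3560 mol/L = 3.551 × 10^-3 mol
n(Ce4+) = 3.551 × 10^-3 mol (1:1 stoichiometry)
V(Ce4+) = 3.551 × 10^-3 mol / 0.1095 mol/L = 0.03243 L = 32.43 mL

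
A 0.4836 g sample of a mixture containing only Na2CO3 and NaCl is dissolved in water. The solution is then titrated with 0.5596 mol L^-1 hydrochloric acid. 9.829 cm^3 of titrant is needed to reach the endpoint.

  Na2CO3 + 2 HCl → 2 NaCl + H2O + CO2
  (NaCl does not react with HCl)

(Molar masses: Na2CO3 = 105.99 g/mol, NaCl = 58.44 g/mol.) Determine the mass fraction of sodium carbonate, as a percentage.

n(HCl) = 0.009829 × 0.5596 = 5.500 × 10^-3 mol
Let x = n(Na2CO3), y = n(NaCl).
Titrant: 2x = 5.500 × 10^-3;  mass: 105.99x + 58.44y = 0.4836
Solving, x = 2.750 × 10^-3 mol, y = 3.287 × 10^-3 mol
mass of Na2CO3 = 2.750 × 10^-3 × 105.99 = 0.2915 g
% Na2CO3 = 0.2915 / 0.4836 × 100 = 60.27 %

60.27 %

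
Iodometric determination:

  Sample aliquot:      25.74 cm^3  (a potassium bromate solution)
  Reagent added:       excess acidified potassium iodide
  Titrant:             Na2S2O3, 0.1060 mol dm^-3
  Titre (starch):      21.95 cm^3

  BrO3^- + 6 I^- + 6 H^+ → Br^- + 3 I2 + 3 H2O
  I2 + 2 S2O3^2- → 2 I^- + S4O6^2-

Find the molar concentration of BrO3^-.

n(S2O3^2-) = 0.02195 × 0.1060 = 2.327 × 10^-3 mol
n(I2) = n(S2O3^2-)/2 = 1.163 × 10^-3 mol
From the 1:3 ratio, n(BrO3^-) in the aliquot = 1/3 × 1.163 × 10^-3 = 3.878 × 10^-4 mol
[BrO3^-] = 3.878 × 10^-4 / 0.02574 = 0.01507 mol/L

0.01507 mol/L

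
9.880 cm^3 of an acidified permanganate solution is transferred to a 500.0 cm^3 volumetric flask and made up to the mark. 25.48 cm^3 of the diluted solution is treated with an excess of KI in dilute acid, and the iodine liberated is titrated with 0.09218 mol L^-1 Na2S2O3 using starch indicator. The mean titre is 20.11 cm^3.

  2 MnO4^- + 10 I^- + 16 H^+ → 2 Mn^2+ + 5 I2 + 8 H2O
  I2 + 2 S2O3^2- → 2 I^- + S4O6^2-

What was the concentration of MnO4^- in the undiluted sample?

0.7364 mol/L

n(S2O3^2-) = 0.02011 × 0.09218 = 1.854 × 10^-3 mol
n(I2) = n(S2O3^2-)/2 = 9.269 × 10^-4 mol
From the 2:5 ratio, n(MnO4^-) in the aliquot = 2/5 × 9.269 × 10^-4 = 3.707 × 10^-4 mol
[MnO4^-]_dilute = 3.707 × 10^-4 / 0.02548 = 0.01455 mol/L
[MnO4^-]_original = 0.01455 × 500.0/9.880 = 0.7364 mol/L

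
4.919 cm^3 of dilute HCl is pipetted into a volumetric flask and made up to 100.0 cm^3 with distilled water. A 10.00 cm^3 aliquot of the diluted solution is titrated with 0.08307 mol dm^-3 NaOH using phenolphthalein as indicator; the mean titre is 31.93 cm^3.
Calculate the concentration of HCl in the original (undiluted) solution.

HCl + NaOH → NaCl + H2O
n(NaOH) = 0.03193 × 0.08307 = 2.652 × 10^-3 mol
n(HCl) in the aliquot = 2.652 × 10^-3 mol (1:1 ratio)
[HCl]_dilute = 2.652 × 10^-3 / 0.01000 = 0.2652 mol/L
Dilution factor = 100.0 / 4.919 = 20.33
[HCl]_stock = 0.2652 × 20.33 = 5.392 mol/L

5.392 mol/L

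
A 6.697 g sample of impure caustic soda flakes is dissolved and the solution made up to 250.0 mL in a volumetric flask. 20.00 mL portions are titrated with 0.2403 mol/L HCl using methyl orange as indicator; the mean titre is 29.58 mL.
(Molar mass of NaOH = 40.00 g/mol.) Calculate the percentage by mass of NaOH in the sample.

53.07 %

NaOH + HCl → NaCl + H2O
n(HCl) per titration = 0.02958 × 0.2403 = 7.108 × 10^-3 mol
n(NaOH) in each aliquot = 7.108 × 10^-3 mol (1:1 ratio)
n(NaOH) in the whole flask = 7.108 × 10^-3 × 250.0/20.00 = 0.08885 mol
mass of NaOH = 0.08885 × 40.00 = 3.554 g
% NaOH = 3.554 / 6.697 × 100 = 53.07 %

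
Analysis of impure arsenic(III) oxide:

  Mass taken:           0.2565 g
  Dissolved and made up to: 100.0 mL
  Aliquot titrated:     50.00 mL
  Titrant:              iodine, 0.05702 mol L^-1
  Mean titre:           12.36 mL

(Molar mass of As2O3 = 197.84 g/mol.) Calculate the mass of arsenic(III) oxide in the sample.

0.1394 g

As2O3 + 2 I2 + 2 H2O → As2O5 + 4 HI
n(I2) per titration = 0.01236 × 0.05702 = 7.048 × 10^-4 mol
From the 1:2 ratio, n(As2O3) in each aliquot = 1/2 × 7.048 × 10^-4 = 3.524 × 10^-4 mol
n(As2O3) in the whole flask = 3.524 × 10^-4 × 100.0/50.00 = 7.048 × 10^-4 mol
mass of As2O3 = 7.048 × 10^-4 × 197.84 = 0.1394 g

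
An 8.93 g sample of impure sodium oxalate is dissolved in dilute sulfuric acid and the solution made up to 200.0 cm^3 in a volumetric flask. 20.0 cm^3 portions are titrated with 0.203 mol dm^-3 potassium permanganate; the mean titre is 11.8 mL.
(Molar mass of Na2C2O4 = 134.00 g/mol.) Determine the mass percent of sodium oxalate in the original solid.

89.9 %

2 MnO4^- + 5 C2O4^2- + 16 H^+ → 2 Mn^2+ + 10 CO2 + 8 H2O
n(KMnO4) per titration = 0.0118 × 0.203 = 2.40 × 10^-3 mol
From the 5:2 ratio, n(Na2C2O4) in each aliquot = 5/2 × 2.40 × 10^-3 = 5.99 × 10^-3 mol
n(Na2C2O4) in the whole flask = 5.99 × 10^-3 × 200.0/20.0 = 0.0599 mol
mass of Na2C2O4 = 0.0599 × 134.00 = 8.02 g
% Na2C2O4 = 8.02 / 8.93 × 100 = 89.9 %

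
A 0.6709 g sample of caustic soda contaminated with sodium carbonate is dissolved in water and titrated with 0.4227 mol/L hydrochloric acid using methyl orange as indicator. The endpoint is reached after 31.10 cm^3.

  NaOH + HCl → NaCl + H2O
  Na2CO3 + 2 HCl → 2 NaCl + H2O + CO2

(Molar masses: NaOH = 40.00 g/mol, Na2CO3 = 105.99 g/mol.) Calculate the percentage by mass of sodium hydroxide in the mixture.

11.82 %

n(HCl) = 0.03110 × 0.4227 = 0.01315 mol
Let x = n(NaOH), y = n(Na2CO3).
Titrant: 1x + 2y = 0.01315;  mass: 40.00x + 105.99y = 0.6709
Solving, x = 1.983 × 10^-3 mol, y = 5.581 × 10^-3 mol
mass of NaOH = 1.983 × 10^-3 × 40.00 = 0.07932 g
% NaOH = 0.07932 / 0.6709 × 100 = 11.82 %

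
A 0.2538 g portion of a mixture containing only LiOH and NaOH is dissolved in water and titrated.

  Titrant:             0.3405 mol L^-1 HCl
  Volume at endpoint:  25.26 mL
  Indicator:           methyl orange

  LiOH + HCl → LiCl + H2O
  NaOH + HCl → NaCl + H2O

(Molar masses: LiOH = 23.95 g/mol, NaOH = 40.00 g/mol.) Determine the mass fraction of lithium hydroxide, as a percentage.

53.06 %

n(HCl) = 0.02526 × 0.3405 = 8.601 × 10^-3 mol
Let x = n(LiOH), y = n(NaOH).
Titrant: 1x + 1y = 8.601 × 10^-3;  mass: 23.95x + 40.00y = 0.2538
Solving, x = 5.623 × 10^-3 mol, y = 2.979 × 10^-3 mol
mass of LiOH = 5.623 × 10^-3 × 23.95 = 0.1347 g
% LiOH = 0.1347 / 0.2538 × 100 = 53.06 %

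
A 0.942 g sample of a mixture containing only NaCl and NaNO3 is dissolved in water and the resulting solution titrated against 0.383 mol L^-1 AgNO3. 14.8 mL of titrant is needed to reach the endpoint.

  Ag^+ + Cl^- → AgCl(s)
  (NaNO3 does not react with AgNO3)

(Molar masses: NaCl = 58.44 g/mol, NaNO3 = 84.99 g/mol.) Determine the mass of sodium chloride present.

n(AgNO3) = 0.0148 × 0.383 = 5.67 × 10^-3 mol
Let x = n(NaCl), y = n(NaNO3).
Titrant: 1x = 5.67 × 10^-3;  mass: 58.44x + 84.99y = 0.942
Solving, x = 5.67 × 10^-3 mol, y = 7.19 × 10^-3 mol
mass of NaCl = 5.67 × 10^-3 × 58.44 = 0.331 g

0.331 g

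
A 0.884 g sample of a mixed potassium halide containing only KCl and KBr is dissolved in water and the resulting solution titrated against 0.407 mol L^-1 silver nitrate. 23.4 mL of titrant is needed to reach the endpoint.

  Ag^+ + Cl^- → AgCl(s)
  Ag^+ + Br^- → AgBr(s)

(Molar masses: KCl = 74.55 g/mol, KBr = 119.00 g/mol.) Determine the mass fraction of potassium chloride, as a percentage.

47.3 %

n(AgNO3) = 0.0234 × 0.407 = 9.52 × 10^-3 mol
Let x = n(KCl), y = n(KBr).
Titrant: 1x + 1y = 9.52 × 10^-3;  mass: 74.55x + 119.00y = 0.884
Solving, x = 5.61 × 10^-3 mol, y = 3.91 × 10^-3 mol
mass of KCl = 5.61 × 10^-3 × 74.55 = 0.418 g
% KCl = 0.418 / 0.884 × 100 = 47.3 %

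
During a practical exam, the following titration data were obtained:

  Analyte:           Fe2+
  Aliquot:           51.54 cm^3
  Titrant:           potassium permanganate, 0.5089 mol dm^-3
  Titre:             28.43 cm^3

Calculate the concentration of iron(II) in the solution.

MnO4^- + 5 Fe^2+ + 8 H^+ → Mn^2+ + 5 Fe^3+ + 4 H2O
n(KMnO4) = 0.02843 L × 0.5089 mol/L = 0.01447 mol
From the 5:1 mole ratio, n(Fe2+) = 5/1 × 0.01447 = 0.07234 mol
[Fe2+] = 0.07234 mol / 0.05154 L = 1.404 mol/L

1.404 mol/L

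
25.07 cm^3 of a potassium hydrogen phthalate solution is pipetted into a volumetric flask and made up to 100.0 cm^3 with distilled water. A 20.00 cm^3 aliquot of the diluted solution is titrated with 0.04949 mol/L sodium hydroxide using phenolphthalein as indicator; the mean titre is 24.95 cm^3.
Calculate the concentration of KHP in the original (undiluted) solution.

0.2463 mol/L

KHC8H4O4 + NaOH → KNaC8H4O4 + H2O
n(NaOH) = 0.02495 × 0.04949 = 1.235 × 10^-3 mol
n(KHC8H4O4) in the aliquot = 1.235 × 10^-3 mol (1:1 ratio)
[KHC8H4O4]_dilute = 1.235 × 10^-3 / 0.02000 = 0.06174 mol/L
Dilution factor = 100.0 / 25.07 = 3.989
[KHC8H4O4]_stock = 0.06174 × 3.989 = 0.2463 mol/L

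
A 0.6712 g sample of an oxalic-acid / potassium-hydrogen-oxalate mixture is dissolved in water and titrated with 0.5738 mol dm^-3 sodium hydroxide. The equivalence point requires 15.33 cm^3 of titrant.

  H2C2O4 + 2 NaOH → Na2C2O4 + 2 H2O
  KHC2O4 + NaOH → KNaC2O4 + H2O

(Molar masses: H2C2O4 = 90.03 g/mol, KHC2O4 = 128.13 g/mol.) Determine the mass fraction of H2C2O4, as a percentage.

36.79 %

n(NaOH) = 0.01533 × 0.5738 = 8.796 × 10^-3 mol
Let x = n(H2C2O4), y = n(KHC2O4).
Titrant: 2x + 1y = 8.796 × 10^-3;  mass: 90.03x + 128.13y = 0.6712
Solving, x = 2.742 × 10^-3 mol, y = 3.311 × 10^-3 mol
mass of H2C2O4 = 2.742 × 10^-3 × 90.03 = 0.2469 g
% H2C2O4 = 0.2469 / 0.6712 × 100 = 36.79 %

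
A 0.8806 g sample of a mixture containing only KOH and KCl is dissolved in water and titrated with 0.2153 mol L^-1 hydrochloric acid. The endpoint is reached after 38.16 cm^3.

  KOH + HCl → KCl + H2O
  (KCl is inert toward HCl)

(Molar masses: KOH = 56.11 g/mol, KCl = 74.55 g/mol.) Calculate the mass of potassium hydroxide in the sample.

n(HCl) = 0.03816 × 0.2153 = 8.216 × 10^-3 mol
Let x = n(KOH), y = n(KCl).
Titrant: 1x = 8.216 × 10^-3;  mass: 56.11x + 74.55y = 0.8806
Solving, x = 8.216 × 10^-3 mol, y = 5.629 × 10^-3 mol
mass of KOH = 8.216 × 10^-3 × 56.11 = 0.4610 g

0.4610 g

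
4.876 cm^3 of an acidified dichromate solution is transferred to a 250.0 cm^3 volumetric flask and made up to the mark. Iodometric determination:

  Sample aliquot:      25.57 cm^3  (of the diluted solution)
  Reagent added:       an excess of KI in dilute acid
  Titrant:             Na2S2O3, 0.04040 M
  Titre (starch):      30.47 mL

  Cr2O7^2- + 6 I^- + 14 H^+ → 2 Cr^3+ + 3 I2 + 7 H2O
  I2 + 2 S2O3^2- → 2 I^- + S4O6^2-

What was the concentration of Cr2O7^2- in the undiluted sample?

n(S2O3^2-) = 0.03047 × 0.04040 = 1.231 × 10^-3 mol
n(I2) = n(S2O3^2-)/2 = 6.155 × 10^-4 mol
From the 1:3 ratio, n(Cr2O7^2-) in the aliquot = 1/3 × 6.155 × 10^-4 = 2.052 × 10^-4 mol
[Cr2O7^2-]_dilute = 2.052 × 10^-4 / 0.02557 = 0.008024 mol/L
[Cr2O7^2-]_original = 0.008024 × 250.0/4.876 = 0.4114 mol/L

0.4114 M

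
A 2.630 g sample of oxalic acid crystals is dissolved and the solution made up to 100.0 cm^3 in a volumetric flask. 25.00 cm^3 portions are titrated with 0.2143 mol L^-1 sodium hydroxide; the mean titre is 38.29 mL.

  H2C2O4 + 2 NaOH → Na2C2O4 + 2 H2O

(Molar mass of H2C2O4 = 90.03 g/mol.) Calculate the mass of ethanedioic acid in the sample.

1.477 g

n(NaOH) per titration = 0.03829 × 0.2143 = 8.206 × 10^-3 mol
From the 1:2 ratio, n(H2C2O4) in each aliquot = 1/2 × 8.206 × 10^-3 = 4.103 × 10^-3 mol
n(H2C2O4) in the whole flask = 4.103 × 10^-3 × 100.0/25.00 = 0.01641 mol
mass of H2C2O4 = 0.01641 × 90.03 = 1.477 g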